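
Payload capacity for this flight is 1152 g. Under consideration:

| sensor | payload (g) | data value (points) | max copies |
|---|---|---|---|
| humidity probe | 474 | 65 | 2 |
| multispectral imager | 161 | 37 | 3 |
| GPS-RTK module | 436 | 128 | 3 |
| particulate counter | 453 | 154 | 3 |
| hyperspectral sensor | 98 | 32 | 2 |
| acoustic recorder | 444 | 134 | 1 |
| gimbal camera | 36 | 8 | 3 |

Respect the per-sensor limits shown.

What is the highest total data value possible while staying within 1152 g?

Density check — particulate counter 0.34, hyperspectral sensor 0.33, acoustic recorder 0.30, GPS-RTK module 0.29 are the best per g.
Best packing: 2×particulate counter + 2×hyperspectral sensor + gimbal camera — 1138 g, 380 total.

380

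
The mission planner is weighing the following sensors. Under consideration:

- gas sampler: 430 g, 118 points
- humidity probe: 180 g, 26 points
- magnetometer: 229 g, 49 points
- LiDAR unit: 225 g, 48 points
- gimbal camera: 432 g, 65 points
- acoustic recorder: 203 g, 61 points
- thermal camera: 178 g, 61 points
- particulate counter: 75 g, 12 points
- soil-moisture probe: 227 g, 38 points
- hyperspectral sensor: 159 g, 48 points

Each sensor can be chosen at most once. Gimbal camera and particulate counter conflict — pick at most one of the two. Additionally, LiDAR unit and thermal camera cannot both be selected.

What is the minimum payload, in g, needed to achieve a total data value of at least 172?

608

Minimise g subject to total data value ≥ 172.
Taking gas sampler + thermal camera gives 179 (≥ 172) for 608 g.
Below 608 g the best achievable stays under 172.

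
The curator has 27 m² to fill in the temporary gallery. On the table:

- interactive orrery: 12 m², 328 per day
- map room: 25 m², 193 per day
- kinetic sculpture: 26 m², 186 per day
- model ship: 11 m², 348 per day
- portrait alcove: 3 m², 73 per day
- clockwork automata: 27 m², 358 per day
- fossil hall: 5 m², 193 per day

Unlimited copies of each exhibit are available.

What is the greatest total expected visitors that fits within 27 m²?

965

By expected visitors per m²: fossil hall 38.60, model ship 31.64, interactive orrery 27.33 lead.
5×fossil hall uses 25 of the 27 m² and totals 965.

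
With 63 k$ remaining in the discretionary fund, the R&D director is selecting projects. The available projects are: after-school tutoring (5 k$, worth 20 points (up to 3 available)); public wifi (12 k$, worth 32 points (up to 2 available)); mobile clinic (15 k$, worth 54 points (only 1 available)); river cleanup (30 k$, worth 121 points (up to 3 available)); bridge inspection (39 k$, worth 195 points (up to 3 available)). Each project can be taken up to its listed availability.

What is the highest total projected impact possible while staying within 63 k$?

269

Density check — bridge inspection 5.00, river cleanup 4.03, after-school tutoring 4.00 are the best per k$.
A density-first pass picks 3×after-school tutoring + bridge inspection — 255 at 54 k$.
The 10 k$ tied up in 2×after-school tutoring is better spent on mobile clinic — total rises to 269 (59 k$).
Every other selection either busts 63 k$ or exceeds an availability limit or fails to beat 269.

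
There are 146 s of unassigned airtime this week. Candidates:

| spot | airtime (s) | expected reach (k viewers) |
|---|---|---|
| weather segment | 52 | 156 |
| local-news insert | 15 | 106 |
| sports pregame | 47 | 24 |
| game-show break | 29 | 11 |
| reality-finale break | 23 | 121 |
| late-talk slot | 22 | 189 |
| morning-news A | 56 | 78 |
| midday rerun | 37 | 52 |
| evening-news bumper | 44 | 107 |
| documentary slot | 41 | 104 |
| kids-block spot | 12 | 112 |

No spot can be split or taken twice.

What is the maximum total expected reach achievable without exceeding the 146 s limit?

By expected reach per s: kids-block spot 9.33, late-talk slot 8.59, local-news insert 7.07 lead.
Taking weather segment + local-news insert + reality-finale break + late-talk slot + kids-block spot: 124 s used, 684 in expected reach.
Next best is weather segment + local-news insert + late-talk slot + evening-news bumper + kids-block spot at 670 (145 s) — short by 14.

684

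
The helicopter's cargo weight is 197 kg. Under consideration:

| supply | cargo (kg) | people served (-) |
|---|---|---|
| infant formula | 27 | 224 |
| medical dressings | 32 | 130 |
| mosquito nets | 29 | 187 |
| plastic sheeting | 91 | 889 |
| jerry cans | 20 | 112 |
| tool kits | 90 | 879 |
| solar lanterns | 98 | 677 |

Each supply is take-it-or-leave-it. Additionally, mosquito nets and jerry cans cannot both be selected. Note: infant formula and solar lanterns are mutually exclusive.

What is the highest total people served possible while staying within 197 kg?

1768

Ranking by ratio (people served/kg): plastic sheeting 9.77, tool kits 9.77, infant formula 8.30, solar lanterns 6.91.
Best packing: plastic sheeting + tool kits — 181 kg, 1768 total.
Nothing else feasible within 197 kg beats 1768.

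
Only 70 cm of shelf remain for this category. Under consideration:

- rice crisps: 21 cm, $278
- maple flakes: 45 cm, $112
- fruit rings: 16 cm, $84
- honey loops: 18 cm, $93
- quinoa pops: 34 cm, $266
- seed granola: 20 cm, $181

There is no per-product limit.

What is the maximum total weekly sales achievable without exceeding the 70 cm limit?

834

Density check — rice crisps 13.24, seed granola 9.05, quinoa pops 7.82 are the best per cm.
The ratio ordering already packs tightly: 3×rice crisps, 63 cm, 834.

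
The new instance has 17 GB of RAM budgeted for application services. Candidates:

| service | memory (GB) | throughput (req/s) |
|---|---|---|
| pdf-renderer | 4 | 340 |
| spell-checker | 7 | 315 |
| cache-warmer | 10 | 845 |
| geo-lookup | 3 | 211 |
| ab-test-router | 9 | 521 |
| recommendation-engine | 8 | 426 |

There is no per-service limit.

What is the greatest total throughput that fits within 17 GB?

Greedy by ratio would take 4×pdf-renderer: 16 GB used, total 1360.
Replace 3×pdf-renderer with cache-warmer + geo-lookup: the trade gains 36 net, giving 1396 at 17 GB.
No other feasible combination exceeds 1396.

1396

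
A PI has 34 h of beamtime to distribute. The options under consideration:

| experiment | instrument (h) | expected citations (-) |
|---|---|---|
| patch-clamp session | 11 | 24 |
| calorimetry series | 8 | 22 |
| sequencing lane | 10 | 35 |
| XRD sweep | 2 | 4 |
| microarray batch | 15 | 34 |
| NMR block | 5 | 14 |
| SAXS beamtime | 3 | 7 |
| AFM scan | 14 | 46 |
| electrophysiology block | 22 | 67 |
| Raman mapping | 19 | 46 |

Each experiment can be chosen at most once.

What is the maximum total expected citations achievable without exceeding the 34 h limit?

107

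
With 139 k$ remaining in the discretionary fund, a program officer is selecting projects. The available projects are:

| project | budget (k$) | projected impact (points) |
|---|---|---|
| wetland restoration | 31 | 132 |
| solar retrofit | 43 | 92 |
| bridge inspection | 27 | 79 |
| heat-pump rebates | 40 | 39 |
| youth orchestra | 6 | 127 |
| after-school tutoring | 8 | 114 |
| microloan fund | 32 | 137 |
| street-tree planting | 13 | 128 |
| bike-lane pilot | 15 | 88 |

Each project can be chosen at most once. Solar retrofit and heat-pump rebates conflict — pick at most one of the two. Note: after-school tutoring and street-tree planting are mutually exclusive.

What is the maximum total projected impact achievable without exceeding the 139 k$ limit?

Taking wetland restoration + bridge inspection + youth orchestra + microloan fund + street-tree planting + bike-lane pilot: 124 k$ used, 691 in projected impact.

691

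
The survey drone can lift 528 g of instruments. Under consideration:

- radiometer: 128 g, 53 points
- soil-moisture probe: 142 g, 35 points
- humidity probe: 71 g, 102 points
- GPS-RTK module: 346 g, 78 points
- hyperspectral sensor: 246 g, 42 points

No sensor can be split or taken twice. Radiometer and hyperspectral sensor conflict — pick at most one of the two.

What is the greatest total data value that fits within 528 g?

190

Ranking by ratio (data value/g): humidity probe 1.44, radiometer 0.41, soil-moisture probe 0.25, GPS-RTK module 0.23.
Best packing: radiometer + soil-moisture probe + humidity probe — 341 g, 190 total.
Every other selection either busts 528 g or breaks a pairing rule or fails to beat 190.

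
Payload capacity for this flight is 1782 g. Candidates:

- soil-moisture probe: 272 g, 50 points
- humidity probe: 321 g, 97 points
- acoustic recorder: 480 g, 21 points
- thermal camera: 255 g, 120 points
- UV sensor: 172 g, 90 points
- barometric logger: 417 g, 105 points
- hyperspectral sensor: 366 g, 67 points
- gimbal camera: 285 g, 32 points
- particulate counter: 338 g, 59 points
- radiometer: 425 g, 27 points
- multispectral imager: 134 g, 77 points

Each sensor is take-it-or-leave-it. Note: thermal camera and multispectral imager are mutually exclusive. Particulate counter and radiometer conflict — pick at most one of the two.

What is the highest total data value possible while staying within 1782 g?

Soil-moisture probe + humidity probe + thermal camera + UV sensor + barometric logger + particulate counter uses 1775 of the 1782 g and totals 521.
Runner-up humidity probe + UV sensor + barometric logger + hyperspectral sensor + particulate counter + multispectral imager tops out at 495.

521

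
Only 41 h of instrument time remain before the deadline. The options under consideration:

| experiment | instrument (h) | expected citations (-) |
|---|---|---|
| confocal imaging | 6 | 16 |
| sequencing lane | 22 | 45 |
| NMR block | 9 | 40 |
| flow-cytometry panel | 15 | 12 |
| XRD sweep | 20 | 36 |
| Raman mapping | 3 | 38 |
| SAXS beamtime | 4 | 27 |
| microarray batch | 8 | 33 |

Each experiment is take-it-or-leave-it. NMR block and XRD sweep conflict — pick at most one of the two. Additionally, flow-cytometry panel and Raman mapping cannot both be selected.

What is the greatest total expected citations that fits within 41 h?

Ranking by ratio (expected citations/h): Raman mapping 12.67, SAXS beamtime 6.75, NMR block 4.44.
Best packing: confocal imaging + NMR block + Raman mapping + SAXS beamtime + microarray batch — 30 h, 154 total.
Every other selection either busts 41 h or breaks a pairing rule or fails to beat 154.

154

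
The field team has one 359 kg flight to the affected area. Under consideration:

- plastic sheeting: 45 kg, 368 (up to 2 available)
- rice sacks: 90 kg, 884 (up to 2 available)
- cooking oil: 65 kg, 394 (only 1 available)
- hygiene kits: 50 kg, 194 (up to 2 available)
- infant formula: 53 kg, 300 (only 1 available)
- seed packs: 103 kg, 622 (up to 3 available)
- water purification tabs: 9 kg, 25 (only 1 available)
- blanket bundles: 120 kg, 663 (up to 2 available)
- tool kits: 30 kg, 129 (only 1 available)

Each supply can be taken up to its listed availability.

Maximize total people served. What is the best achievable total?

Taking the top-ratio supplies first gives 2×plastic sheeting + 2×rice sacks + cooking oil + water purification tabs for 2923 (344 kg).
Dropping cooking oil and water purification tabs frees 74 kg; slotting in infant formula + tool kits (83 kg) lifts the total to 2933 at 353 kg.
That's the maximum — no swap from here does better than 2933.

2933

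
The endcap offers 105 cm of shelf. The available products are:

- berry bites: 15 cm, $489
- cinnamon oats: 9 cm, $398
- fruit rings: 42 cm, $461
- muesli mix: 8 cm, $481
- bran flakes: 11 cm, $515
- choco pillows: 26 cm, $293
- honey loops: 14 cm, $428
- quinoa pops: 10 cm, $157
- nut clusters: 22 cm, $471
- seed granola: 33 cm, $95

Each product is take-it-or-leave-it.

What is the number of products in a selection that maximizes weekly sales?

7

Optimal total is 3075.
One optimal bundle: berry bites + cinnamon oats + muesli mix + bran flakes + choco pillows + honey loops + nut clusters (105 cm).
Every optimal selection uses 7 products.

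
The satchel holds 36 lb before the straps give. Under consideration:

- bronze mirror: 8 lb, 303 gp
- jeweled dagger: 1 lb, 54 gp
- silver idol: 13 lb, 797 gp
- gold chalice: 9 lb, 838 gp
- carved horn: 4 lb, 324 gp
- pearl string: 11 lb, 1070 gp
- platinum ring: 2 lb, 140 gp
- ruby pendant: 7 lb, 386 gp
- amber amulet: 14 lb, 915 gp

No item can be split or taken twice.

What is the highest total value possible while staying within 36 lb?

By value per lb: pearl string 97.27, gold chalice 93.11, carved horn 81.00 lead.
A density-first pass picks jeweled dagger + gold chalice + carved horn + pearl string + platinum ring + ruby pendant — 2812 at 34 lb.
Replace jeweled dagger and carved horn and ruby pendant with amber amulet: the trade gains 151 net, giving 2963 at 36 lb.

2963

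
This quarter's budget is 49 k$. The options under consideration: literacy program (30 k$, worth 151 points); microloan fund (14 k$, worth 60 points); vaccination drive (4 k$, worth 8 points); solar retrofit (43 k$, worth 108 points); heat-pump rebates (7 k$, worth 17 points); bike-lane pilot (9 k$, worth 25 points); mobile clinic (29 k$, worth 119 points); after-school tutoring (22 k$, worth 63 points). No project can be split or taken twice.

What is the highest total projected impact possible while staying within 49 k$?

Literacy program + microloan fund + vaccination drive uses 48 of the 49 k$ and totals 219.

219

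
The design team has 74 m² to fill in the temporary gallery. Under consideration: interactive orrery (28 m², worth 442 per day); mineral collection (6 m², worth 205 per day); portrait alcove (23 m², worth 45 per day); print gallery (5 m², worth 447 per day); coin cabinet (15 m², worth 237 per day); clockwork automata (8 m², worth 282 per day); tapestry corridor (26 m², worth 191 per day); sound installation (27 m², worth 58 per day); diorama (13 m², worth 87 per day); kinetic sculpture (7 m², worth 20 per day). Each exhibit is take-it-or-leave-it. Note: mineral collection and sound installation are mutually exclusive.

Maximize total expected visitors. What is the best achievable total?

Taking interactive orrery + mineral collection + print gallery + coin cabinet + clockwork automata + kinetic sculpture: 69 m² used, 1633 in expected visitors.
That's the maximum — no feasible swap from here does better than 1633.

1633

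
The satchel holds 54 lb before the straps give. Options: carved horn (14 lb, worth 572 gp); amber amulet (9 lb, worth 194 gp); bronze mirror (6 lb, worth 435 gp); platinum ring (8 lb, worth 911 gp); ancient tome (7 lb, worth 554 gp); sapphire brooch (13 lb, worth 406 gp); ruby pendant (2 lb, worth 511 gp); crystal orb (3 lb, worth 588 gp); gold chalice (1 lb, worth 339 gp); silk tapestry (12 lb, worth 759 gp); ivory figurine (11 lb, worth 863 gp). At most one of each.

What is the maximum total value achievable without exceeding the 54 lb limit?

4960

Bronze mirror + platinum ring + ancient tome + ruby pendant + crystal orb + gold chalice + silk tapestry + ivory figurine uses 50 of the 54 lb and totals 4960.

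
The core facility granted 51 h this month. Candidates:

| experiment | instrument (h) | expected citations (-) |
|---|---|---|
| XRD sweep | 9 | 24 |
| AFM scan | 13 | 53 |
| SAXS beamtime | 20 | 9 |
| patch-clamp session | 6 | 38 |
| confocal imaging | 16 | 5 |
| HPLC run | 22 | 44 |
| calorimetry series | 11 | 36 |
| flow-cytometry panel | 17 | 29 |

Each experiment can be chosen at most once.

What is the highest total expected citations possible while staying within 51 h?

159

Ranking by ratio (expected citations/h): patch-clamp session 6.33, AFM scan 4.08, calorimetry series 3.27, XRD sweep 2.67.
Taking the top-ratio experiments first gives XRD sweep + AFM scan + patch-clamp session + calorimetry series for 151 (39 h).
Replace calorimetry series with HPLC run: the trade gains 8 net, giving 159 at 50 h.
The closest alternative, AFM scan + patch-clamp session + calorimetry series + flow-cytometry panel, reaches only 156.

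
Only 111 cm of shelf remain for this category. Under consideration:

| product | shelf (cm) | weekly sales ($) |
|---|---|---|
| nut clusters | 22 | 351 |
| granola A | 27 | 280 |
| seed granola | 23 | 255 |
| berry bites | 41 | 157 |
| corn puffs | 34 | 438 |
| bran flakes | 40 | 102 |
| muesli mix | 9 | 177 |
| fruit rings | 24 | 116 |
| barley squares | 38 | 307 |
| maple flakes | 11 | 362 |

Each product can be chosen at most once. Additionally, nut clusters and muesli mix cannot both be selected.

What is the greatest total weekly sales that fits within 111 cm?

1512

Density check — maple flakes 32.91, muesli mix 19.67, nut clusters 15.95 are the best per cm.
Granola A + seed granola + corn puffs + muesli mix + maple flakes uses 104 of the 111 cm and totals 1512.
Nothing else feasible within 111 cm beats 1512.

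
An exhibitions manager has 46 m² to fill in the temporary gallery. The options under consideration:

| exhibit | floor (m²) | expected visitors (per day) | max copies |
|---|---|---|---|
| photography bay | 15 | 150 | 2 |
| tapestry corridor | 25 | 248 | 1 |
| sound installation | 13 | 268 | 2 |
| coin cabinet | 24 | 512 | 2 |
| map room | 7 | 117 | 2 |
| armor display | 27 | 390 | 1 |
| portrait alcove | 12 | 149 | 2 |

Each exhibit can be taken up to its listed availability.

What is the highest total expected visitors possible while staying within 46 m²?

Best packing: sound installation + coin cabinet + map room — 44 m², 897 total.
The spare 2 m² is too small for any remaining exhibit, and no exchange beats 897.

897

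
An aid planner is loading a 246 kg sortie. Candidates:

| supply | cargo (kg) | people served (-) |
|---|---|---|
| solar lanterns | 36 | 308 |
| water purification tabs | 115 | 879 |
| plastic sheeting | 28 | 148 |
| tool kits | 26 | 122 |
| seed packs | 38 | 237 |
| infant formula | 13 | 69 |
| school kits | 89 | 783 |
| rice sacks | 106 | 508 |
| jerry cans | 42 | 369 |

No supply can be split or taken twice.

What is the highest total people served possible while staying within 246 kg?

2031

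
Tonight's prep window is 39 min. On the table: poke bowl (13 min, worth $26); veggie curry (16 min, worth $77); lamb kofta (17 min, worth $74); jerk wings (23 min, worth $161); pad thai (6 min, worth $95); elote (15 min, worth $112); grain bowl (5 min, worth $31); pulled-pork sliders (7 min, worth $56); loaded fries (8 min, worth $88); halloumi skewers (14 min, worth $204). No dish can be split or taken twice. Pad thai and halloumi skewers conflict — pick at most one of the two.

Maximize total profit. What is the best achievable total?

404

Best packing: elote + loaded fries + halloumi skewers — 37 min, 404 total.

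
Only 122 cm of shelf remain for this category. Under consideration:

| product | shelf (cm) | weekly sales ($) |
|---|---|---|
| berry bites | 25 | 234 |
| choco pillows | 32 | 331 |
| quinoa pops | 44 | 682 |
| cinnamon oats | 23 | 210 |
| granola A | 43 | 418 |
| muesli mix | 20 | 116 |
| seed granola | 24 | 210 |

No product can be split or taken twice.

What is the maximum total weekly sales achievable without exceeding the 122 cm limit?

1431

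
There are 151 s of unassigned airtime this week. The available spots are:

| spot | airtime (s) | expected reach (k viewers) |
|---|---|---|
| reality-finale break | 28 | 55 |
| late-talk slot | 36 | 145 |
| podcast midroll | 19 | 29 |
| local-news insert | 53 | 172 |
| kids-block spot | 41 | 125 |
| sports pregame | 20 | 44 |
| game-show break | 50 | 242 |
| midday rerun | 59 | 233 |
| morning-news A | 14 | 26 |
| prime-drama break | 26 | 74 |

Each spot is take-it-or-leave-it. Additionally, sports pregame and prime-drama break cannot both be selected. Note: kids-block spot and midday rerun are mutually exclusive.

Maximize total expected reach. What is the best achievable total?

620

Late-talk slot + game-show break + midday rerun uses 145 of the 151 s and totals 620.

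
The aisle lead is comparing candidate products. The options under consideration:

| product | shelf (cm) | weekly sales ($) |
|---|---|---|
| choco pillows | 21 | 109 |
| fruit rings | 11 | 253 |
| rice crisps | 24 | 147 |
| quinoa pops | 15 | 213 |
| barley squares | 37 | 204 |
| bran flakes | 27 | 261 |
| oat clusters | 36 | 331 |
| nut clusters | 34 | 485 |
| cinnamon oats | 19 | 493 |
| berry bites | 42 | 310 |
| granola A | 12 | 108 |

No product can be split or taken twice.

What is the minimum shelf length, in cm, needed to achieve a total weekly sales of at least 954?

Need the lightest bundle worth ≥ 954.
fruit rings + quinoa pops + cinnamon oats: 959 weekly sales at 45 cm.
Below 45 cm the best achievable stays under 954.

45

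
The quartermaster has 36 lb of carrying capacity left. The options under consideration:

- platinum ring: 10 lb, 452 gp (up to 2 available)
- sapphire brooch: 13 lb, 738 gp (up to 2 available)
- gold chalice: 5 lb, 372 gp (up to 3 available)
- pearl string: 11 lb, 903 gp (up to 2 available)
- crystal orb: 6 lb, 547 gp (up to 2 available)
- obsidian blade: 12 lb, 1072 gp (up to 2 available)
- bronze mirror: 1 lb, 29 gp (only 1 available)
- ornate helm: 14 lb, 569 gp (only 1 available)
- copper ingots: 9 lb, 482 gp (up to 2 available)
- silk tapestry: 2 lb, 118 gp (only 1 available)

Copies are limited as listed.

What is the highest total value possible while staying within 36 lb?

3238

Density check — crystal orb 91.17, obsidian blade 89.33, pearl string 82.09, gold chalice 74.40 are the best per lb.
Best packing: 2×crystal orb + 2×obsidian blade — 36 lb, 3238 total.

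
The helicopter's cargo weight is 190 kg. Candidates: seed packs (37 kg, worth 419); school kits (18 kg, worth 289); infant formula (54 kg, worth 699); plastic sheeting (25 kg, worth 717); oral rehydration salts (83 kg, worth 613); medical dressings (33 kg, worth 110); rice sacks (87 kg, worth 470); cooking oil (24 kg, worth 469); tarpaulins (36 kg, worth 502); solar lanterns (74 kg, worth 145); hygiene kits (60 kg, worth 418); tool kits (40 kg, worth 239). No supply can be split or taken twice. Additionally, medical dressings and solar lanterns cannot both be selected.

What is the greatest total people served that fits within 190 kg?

2806

A density-first pass picks school kits + infant formula + plastic sheeting + medical dressings + cooking oil + tarpaulins — 2786 at 190 kg.
The 51 kg tied up in school kits and medical dressings is better spent on seed packs — total rises to 2806 (176 kg).
The spare 14 kg is too small for any remaining supply, and no feasible exchange beats 2806.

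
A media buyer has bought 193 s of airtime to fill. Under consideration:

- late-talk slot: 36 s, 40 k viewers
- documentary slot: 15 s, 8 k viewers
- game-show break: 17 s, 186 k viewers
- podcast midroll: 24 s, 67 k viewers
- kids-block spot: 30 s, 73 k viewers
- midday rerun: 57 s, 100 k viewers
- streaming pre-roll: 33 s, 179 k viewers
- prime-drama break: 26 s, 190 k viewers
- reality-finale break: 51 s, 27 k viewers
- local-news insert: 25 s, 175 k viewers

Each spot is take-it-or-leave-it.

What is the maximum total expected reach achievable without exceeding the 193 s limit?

Density check — game-show break 10.94, prime-drama break 7.31, local-news insert 7.00, streaming pre-roll 5.42 are the best per s.
The ratio ordering already packs tightly: late-talk slot + game-show break + podcast midroll + kids-block spot + streaming pre-roll + prime-drama break + local-news insert, 191 s, 910.
Nothing else within 193 s beats 910.

910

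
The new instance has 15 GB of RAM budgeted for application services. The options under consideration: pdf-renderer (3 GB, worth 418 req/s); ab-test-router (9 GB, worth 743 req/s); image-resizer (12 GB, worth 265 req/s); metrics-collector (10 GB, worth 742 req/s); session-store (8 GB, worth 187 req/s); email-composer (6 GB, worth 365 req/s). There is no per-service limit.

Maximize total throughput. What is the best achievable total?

Density check — pdf-renderer 139.33, ab-test-router 82.56, metrics-collector 74.20 are the best per GB.
Best packing: 5×pdf-renderer — 15 GB, 2090 total.
Every other selection either busts 15 GB or fails to beat 2090.

2090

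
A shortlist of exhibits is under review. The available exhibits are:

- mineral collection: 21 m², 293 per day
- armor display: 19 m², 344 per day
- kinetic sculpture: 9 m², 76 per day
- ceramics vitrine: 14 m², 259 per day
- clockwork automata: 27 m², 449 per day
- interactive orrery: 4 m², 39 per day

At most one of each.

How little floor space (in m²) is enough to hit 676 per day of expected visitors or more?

Need the lightest bundle worth ≥ 676.
Taking ceramics vitrine + clockwork automata gives 708 (≥ 676) for 41 m².
No combination under 41 m² hits 676.

41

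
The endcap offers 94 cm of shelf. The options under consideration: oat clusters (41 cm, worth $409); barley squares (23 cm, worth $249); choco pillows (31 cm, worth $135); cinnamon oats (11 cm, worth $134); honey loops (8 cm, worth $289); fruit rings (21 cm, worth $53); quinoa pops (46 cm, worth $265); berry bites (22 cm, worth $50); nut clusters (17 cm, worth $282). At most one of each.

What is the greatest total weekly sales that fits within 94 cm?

Taking the top-ratio products first gives barley squares + choco pillows + cinnamon oats + honey loops + nut clusters for 1089 (90 cm).
The 42 cm tied up in choco pillows and cinnamon oats is better spent on oat clusters — total rises to 1229 (89 cm).
Every other selection either busts 94 cm or fails to beat 1229.

1229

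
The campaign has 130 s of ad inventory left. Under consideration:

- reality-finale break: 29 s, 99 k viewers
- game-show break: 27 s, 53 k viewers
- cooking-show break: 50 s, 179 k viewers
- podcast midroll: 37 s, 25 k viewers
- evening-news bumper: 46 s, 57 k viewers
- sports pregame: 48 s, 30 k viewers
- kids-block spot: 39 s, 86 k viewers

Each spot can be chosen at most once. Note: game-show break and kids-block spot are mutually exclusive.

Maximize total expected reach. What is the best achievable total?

By expected reach per s: cooking-show break 3.58, reality-finale break 3.41, kids-block spot 2.21 lead.
Reality-finale break + cooking-show break + kids-block spot uses 118 of the 130 s and totals 364.
Every other selection either busts 130 s or breaks a pairing rule or fails to beat 364.

364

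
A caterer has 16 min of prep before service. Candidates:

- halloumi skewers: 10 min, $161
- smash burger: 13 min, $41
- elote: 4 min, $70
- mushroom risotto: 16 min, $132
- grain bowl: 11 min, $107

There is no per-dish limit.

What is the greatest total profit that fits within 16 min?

280

By profit per min: elote 17.50, halloumi skewers 16.10, grain bowl 9.73, mushroom risotto 8.25 lead.
Taking 4×elote: 16 min used, 280 in profit.
No other feasible combination exceeds 280.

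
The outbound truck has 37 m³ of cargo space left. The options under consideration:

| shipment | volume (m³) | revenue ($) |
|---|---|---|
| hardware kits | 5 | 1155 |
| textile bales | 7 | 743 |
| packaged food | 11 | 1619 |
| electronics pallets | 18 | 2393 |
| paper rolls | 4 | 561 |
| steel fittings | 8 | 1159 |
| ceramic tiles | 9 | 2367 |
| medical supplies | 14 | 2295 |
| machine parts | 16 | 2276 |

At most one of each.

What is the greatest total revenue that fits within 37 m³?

6976

Ranking by ratio (revenue/m³): ceramic tiles 263.00, hardware kits 231.00, medical supplies 163.93.
Taking hardware kits + steel fittings + ceramic tiles + medical supplies: 36 m³ used, 6976 in revenue.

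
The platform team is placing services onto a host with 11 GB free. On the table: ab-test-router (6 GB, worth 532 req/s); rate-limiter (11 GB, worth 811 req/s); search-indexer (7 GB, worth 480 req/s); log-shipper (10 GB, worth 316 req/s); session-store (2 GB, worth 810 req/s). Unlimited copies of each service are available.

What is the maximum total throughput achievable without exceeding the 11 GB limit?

4050

Ranking by ratio (throughput/GB): session-store 405.00, ab-test-router 88.67, rate-limiter 73.73.
Taking 5×session-store: 10 GB used, 4050 in throughput.
The spare 1 GB is too small for any remaining service, and no exchange beats 4050.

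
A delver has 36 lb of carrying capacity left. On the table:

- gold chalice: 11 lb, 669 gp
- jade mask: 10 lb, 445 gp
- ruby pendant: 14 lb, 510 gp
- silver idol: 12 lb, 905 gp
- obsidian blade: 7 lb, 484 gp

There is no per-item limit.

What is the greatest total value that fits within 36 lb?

2715

Best packing: 3×silver idol — 36 lb, 2715 total.
No other feasible combination exceeds 2715.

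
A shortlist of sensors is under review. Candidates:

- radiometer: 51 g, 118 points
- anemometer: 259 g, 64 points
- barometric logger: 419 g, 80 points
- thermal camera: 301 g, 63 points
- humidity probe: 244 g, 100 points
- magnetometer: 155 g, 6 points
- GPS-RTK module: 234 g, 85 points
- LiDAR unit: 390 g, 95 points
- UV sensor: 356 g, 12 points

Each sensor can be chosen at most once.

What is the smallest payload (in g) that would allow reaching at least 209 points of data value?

Minimise g subject to total data value ≥ 209.
radiometer + humidity probe: 218 data value at 295 g.
No combination under 295 g hits 209.

295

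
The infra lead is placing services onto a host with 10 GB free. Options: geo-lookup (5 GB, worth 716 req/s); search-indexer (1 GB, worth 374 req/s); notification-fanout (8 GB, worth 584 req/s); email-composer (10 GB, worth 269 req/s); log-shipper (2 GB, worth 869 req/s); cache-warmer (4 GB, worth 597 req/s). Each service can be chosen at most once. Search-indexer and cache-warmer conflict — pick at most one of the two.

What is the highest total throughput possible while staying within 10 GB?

1959

Best packing: geo-lookup + search-indexer + log-shipper — 8 GB, 1959 total.
The closest alternative, geo-lookup + log-shipper, reaches only 1585.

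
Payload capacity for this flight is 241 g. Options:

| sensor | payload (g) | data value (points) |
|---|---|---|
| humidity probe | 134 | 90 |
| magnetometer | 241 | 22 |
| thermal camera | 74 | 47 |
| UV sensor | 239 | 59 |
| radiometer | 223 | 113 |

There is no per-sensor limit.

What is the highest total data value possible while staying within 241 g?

141

Greedy by ratio would take humidity probe + thermal camera: 208 g used, total 137.
The 134 g tied up in humidity probe is better spent on 2×thermal camera — total rises to 141 (222 g).
That's the maximum — no swap from here does better than 141.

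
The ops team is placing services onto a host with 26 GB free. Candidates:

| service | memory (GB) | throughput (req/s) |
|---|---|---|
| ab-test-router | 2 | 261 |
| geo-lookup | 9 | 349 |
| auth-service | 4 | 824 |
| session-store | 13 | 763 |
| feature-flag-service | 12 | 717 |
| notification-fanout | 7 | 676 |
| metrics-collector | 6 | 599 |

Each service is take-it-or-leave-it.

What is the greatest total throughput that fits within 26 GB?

2524

A density-first pass picks ab-test-router + auth-service + notification-fanout + metrics-collector — 2360 at 19 GB.
Replace metrics-collector with session-store: the trade gains 164 net, giving 2524 at 26 GB.
Every other selection either busts 26 GB or fails to beat 2524.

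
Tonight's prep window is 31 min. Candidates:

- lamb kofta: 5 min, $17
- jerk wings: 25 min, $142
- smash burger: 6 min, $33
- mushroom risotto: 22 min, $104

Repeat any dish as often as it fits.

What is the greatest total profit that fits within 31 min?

175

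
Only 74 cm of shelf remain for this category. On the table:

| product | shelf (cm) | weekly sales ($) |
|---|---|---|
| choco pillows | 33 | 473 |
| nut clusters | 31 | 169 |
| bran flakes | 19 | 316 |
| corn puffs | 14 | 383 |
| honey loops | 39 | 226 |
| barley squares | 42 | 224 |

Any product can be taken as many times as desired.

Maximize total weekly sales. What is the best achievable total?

1915

Density check — corn puffs 27.36, bran flakes 16.63, choco pillows 14.33, honey loops 5.79 are the best per cm.
Best packing: 5×corn puffs — 70 cm, 1915 total.
That's the maximum — no swap from here does better than 1915.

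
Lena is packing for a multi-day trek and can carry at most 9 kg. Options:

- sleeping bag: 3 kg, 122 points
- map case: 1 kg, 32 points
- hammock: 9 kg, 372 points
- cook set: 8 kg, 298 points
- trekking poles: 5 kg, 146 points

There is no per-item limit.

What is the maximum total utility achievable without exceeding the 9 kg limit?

Ranking by ratio (utility/kg): hammock 41.33, sleeping bag 40.67, cook set 37.25, map case 32.00.
The ratio ordering already packs tightly: hammock, 9 kg, 372.
Nothing else within 9 kg beats 372.

372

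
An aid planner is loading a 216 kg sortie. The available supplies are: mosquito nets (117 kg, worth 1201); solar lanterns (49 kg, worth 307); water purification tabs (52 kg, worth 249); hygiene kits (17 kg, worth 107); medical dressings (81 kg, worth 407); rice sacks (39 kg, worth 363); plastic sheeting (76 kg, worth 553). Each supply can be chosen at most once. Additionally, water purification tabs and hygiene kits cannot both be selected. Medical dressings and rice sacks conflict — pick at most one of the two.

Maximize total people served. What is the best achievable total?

Greedy by ratio would take mosquito nets + hygiene kits + rice sacks: 173 kg used, total 1671.
Dropping hygiene kits frees 17 kg; slotting in solar lanterns (49 kg) lifts the total to 1871 at 205 kg.
An exhaustive check of the 128 subsets confirms 1871.

1871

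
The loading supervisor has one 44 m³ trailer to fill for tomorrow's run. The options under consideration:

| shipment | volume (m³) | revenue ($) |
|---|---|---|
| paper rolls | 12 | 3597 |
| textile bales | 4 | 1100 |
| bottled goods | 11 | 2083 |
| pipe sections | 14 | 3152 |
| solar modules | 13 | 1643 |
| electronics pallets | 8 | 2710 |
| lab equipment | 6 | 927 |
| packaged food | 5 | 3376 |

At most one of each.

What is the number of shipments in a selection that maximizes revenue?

The maximum revenue within 44 m³ is 13935.
For example paper rolls + textile bales + pipe sections + electronics pallets + packaged food achieves it, using 43 m³.
All optima have 5 shipments.

5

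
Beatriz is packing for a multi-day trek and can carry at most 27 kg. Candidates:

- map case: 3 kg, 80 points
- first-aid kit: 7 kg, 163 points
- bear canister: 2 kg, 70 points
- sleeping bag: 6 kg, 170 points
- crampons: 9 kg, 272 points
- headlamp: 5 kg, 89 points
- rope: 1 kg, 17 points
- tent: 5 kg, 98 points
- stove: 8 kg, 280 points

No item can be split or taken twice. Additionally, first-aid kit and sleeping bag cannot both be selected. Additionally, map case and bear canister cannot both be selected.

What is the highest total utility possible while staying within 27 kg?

Taking the top-ratio items first gives bear canister + sleeping bag + crampons + rope + stove for 809 (26 kg).
The 2 kg tied up in bear canister is better spent on map case — total rises to 819 (27 kg).
No other feasible combination exceeds 819.

819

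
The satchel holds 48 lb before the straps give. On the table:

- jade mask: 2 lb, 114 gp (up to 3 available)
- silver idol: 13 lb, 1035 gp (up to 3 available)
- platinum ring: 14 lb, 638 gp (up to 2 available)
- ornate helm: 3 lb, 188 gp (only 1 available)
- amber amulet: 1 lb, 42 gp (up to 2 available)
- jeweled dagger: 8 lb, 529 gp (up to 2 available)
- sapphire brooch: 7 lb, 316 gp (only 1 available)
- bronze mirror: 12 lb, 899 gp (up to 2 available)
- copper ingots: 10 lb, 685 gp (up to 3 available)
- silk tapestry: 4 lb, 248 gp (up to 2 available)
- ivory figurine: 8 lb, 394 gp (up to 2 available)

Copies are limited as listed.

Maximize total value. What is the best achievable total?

3676

3×silver idol + amber amulet + jeweled dagger uses 48 of the 48 lb and totals 3676.
Every other selection either busts 48 lb or exceeds an availability limit or fails to beat 3676.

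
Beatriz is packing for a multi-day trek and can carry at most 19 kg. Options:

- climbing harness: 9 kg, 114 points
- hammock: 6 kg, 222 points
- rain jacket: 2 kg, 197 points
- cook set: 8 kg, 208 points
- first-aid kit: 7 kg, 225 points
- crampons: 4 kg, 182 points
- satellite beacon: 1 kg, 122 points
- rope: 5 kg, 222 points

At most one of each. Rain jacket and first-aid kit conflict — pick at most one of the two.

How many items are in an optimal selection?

5

The maximum utility within 19 kg is 945.
hammock + rain jacket + crampons + satellite beacon + rope hits 945 at 18 kg.
Any selection reaching 945 contains exactly 5 items.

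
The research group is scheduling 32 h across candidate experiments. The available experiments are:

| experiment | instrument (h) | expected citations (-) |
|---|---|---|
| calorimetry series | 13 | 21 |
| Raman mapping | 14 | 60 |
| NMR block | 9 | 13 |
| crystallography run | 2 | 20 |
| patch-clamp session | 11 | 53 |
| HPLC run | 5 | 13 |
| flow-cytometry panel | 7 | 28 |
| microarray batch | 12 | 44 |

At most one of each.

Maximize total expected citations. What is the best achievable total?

146

Density check — crystallography run 10.00, patch-clamp session 4.82, Raman mapping 4.29 are the best per h.
Taking Raman mapping + crystallography run + patch-clamp session + HPLC run: 32 h used, 146 in expected citations.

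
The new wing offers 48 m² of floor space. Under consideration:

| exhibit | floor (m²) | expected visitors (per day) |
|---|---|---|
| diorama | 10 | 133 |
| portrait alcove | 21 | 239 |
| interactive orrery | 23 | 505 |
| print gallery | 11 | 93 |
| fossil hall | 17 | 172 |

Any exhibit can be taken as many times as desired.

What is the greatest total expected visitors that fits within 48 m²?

1010

By expected visitors per m²: interactive orrery 21.96, diorama 13.30, portrait alcove 11.38, fossil hall 10.12 lead.
The ratio ordering already packs tightly: 2×interactive orrery, 46 m², 1010.
The spare 2 m² is too small for any remaining exhibit, and no exchange beats 1010.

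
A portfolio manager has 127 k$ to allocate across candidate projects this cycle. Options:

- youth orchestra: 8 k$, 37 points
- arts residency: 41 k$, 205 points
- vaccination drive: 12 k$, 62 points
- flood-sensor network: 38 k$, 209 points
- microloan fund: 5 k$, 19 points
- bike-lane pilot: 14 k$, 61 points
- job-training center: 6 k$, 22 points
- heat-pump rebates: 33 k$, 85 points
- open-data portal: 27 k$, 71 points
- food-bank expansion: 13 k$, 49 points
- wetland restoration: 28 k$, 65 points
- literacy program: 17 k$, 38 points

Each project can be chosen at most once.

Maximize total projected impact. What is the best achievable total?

623

Filling by ratio: youth orchestra + arts residency + vaccination drive + flood-sensor network + microloan fund + bike-lane pilot + job-training center for 615, with 3 k$ left unused.
The 11 k$ tied up in microloan fund and job-training center is better spent on food-bank expansion — total rises to 623 (126 k$).
The spare 1 k$ is too small for any remaining project, and no exchange beats 623.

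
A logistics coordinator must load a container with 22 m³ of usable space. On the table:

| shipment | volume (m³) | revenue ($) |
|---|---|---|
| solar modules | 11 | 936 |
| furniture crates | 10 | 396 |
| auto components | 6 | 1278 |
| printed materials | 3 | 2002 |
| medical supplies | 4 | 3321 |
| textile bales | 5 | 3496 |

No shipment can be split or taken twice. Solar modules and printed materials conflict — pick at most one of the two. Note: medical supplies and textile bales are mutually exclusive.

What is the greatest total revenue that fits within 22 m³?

Best packing: auto components + printed materials + textile bales — 14 m³, 6776 total.
An exhaustive check of the 64 subsets confirms 6776.

6776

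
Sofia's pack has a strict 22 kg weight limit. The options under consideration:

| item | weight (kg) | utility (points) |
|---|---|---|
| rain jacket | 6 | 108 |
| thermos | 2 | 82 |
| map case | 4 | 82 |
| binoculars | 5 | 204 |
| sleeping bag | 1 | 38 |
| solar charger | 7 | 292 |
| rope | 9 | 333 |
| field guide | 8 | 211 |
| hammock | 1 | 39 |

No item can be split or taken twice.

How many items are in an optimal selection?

4

Optimal total is 868.
binoculars + solar charger + rope + hammock hits 868 at 22 kg.
Every optimal selection uses 4 items.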